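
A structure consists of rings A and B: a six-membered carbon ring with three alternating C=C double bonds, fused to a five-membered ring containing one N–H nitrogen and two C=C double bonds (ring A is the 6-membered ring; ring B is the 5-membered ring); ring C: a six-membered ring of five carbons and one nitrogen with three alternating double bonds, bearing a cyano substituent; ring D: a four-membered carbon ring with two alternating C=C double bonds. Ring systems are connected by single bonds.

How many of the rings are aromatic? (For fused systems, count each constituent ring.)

3

Rings A and B form a fused bicyclic system (with one N–H) with 9 sp² atoms and 10 π electrons from ring double bonds plus a heteroatom lone pair. 10 = 4(2)+2, so the system is aromatic and both rings count as aromatic (indole).
Ring C has a continuous p-orbital overlap around the ring; 3 ring double bonds give 6 π electrons. That satisfies 4n+2 with n=1, so ring C is aromatic (pyridine).
Ring D has only sp² ring atoms; a planar conformation would have a fully conjugated π system of 4 electrons. But 4 = 4(1), which is 4n not 4n+2, so ring D is not aromatic (cyclobutadiene) — cyclobutadiene is antiaromatic and distorts to a rectangle.
Aromatic: A, B, C. Total: 3.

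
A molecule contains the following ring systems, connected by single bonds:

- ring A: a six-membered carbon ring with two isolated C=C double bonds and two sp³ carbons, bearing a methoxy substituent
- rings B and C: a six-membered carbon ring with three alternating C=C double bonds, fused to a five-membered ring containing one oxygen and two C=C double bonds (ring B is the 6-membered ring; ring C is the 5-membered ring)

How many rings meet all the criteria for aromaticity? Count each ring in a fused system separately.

Ring A has two sp³ carbons, so it is not fully conjugated — not aromatic (1,4-cyclohexadiene).
Rings B and C form a fused bicyclic system (with one oxygen) with 9 sp² atoms and 10 π electrons from ring double bonds plus a heteroatom lone pair. 10 = 4(2)+2, so the system is aromatic and both rings count as aromatic (benzofuran).
Aromatic: B, C. Total: 2.

2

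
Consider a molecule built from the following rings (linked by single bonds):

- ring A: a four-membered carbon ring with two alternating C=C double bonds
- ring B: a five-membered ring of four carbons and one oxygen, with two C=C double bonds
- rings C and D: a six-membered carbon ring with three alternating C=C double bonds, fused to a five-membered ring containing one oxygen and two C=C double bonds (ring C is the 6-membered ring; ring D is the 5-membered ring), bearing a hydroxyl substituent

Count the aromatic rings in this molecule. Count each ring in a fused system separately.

Ring A has only sp² ring atoms; a planar conformation would have a fully conjugated π system of 4 electrons. But 4 = 4(1), which is 4n not 4n+2, so ring A is not aromatic (cyclobutadiene) — cyclobutadiene is antiaromatic and distorts to a rectangle.
Ring B is planar and fully conjugated; 2 ring double bonds (4 π electrons) plus a heteroatom lone pair (2) give 6 π electrons. 6 = 4(1)+2, so ring B is aromatic (furan).
Rings C and D form a fused bicyclic system (with one oxygen) with 9 sp² atoms and 10 π electrons from ring double bonds plus a heteroatom lone pair. 10 = 4(2)+2, so the system is aromatic and both rings count as aromatic (benzofuran).
Aromatic: B, C, D. Total: 3.

3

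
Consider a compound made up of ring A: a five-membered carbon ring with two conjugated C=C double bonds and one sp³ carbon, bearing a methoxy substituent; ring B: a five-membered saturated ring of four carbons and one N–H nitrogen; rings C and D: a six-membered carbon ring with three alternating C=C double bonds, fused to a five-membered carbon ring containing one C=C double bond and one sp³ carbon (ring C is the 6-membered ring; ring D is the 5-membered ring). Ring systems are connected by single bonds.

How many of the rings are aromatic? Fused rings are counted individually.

1

Ring A has one sp³ carbon, so it is not fully conjugated — not aromatic (cyclopentadiene).
Ring B has only sp³ atoms, so it is not fully conjugated — not aromatic (pyrrolidine).
Ring C is planar and fully conjugated; 3 ring double bonds give 6 π electrons. Since 6 = 4n+2 (n=1), ring C is aromatic (benzene ring).
Ring D has one sp³ carbon, so it is not fully conjugated — not aromatic (cyclopentene ring).
Aromatic: C. Total: 1.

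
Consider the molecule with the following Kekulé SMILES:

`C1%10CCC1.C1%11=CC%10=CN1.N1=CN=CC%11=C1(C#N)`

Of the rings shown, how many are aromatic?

2

The SMILES encodes a four-membered saturated carbon ring; a five-membered ring of four carbons and one nitrogen bearing a hydrogen, with two C=C double bonds; a six-membered ring with nitrogens at positions 1 and 3 and three alternating double bonds.
The 4-membered ring has only sp³ atoms, so it is not fully conjugated — not aromatic (cyclobutane).
The 5-membered ring with one N–H has a continuous p-orbital overlap around the ring; 2 ring double bonds (4 π electrons) plus a heteroatom lone pair (2) give 6 π electrons. 6 = 4(1)+2, so it is aromatic (pyrrole).
The 6-membered ring with two nitrogens (1,3) has a continuous p-orbital overlap around the ring; 3 ring double bonds give 6 π electrons. That satisfies 4n+2 with n=1, so it is aromatic (pyrimidine).
2 of the 3 rings are aromatic. Total: 2.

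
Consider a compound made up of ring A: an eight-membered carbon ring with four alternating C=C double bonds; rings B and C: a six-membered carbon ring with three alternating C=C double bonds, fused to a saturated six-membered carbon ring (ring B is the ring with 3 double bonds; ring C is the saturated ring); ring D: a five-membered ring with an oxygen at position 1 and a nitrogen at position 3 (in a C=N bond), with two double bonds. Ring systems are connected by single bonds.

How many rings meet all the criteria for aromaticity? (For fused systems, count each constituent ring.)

Ring A has only sp² ring atoms; a planar conformation would have a fully conjugated π system of 8 electrons. But 8 = 4(2), which is 4n not 4n+2, so ring A is not aromatic (cyclooctatetraene) — cyclooctatetraene distorts into a non-planar tub to avoid antiaromaticity.
Ring B has a continuous p-orbital overlap around the ring; 3 ring double bonds give 6 π electrons. That satisfies 4n+2 with n=1, so ring B is aromatic (benzene ring).
Ring C has four sp³ carbons, so it is not fully conjugated — not aromatic (cyclohexane ring).
Ring D is planar and fully conjugated; 2 ring double bonds (4 π electrons) plus a heteroatom lone pair (2) give 6 π electrons. That satisfies 4n+2 with n=1, so ring D is aromatic (oxazole).
Aromatic: B, D. Total: 2.

2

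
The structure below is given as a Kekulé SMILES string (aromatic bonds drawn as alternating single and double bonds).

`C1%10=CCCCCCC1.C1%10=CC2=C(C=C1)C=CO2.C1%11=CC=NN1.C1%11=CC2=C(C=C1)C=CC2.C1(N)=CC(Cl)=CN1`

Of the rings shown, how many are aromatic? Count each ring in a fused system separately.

5

The SMILES encodes an eight-membered carbon ring with one C=C double bond; a six-membered carbon ring with three alternating C=C double bonds, fused to a five-membered ring containing one oxygen and two C=C double bonds; a five-membered ring with two adjacent nitrogens (one bearing H, one in a double bond) and two double bonds; a six-membered carbon ring with three alternating C=C double bonds, fused to a five-membered carbon ring containing one C=C double bond and one sp³ carbon; a five-membered ring of four carbons and one nitrogen bearing a hydrogen, with two C=C double bonds.
The 8-membered ring has six sp³ carbons, so it is not fully conjugated — not aromatic (cyclooctene).
The fused 6/5-membered bicyclic (with one oxygen) is a single π system with 9 sp² atoms and 10 π electrons from ring double bonds plus a heteroatom lone pair. 10 = 4(2)+2, so the system is aromatic and both rings count as aromatic (benzofuran).
The 5-membered ring with two adjacent nitrogens (one N–H, one =N–) is planar and fully conjugated; 2 ring double bonds (4 π electrons) plus a heteroatom lone pair (2) give 6 π electrons. That satisfies 4n+2 with n=1, so it is aromatic (pyrazole).
The 6-membered ring is planar and fully conjugated; 3 ring double bonds give 6 π electrons. Since 6 = 4n+2 (n=1), it is aromatic (benzene ring).
The 5-membered ring has one sp³ carbon, so it is not fully conjugated — not aromatic (cyclopentene ring).
The 5-membered ring with one N–H has a continuous p-orbital overlap around the ring; 2 ring double bonds (4 π electrons) plus a heteroatom lone pair (2) give 6 π electrons. Since 6 = 4n+2 (n=1), it is aromatic (pyrrole).
5 of the 7 rings are aromatic. Total: 5.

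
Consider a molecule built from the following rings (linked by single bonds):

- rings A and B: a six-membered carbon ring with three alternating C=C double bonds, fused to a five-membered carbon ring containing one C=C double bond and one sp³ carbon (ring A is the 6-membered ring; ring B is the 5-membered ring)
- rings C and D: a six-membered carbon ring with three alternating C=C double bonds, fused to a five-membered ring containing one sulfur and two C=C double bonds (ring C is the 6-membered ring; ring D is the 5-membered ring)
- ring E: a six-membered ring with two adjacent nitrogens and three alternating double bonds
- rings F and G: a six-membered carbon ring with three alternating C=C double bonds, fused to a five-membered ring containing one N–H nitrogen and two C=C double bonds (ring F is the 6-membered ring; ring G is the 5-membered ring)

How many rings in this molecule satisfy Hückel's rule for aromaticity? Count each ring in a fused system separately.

6

Ring A has a continuous p-orbital overlap around the ring; 3 ring double bonds give 6 π electrons. That satisfies 4n+2 with n=1, so ring A is aromatic (benzene ring).
Ring B has one sp³ carbon, so it is not fully conjugated — not aromatic (cyclopentene ring).
Rings C and D form a fused bicyclic system (with one sulfur) with 9 sp² atoms and 10 π electrons from ring double bonds plus a heteroatom lone pair. 10 = 4(2)+2, so the system is aromatic and both rings count as aromatic (benzothiophene).
Ring E is planar and fully conjugated; 3 ring double bonds give 6 π electrons. 6 = 4(1)+2, so ring E is aromatic (pyridazine).
Rings F and G form a fused bicyclic system (with one N–H) with 9 sp² atoms and 10 π electrons from ring double bonds plus a heteroatom lone pair. 10 = 4(2)+2, so the system is aromatic and both rings count as aromatic (indole).
Aromatic: A, C, D, E, F, G. Total: 6.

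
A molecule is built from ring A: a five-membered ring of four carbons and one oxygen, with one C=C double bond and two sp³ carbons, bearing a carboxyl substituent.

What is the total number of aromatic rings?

Ring A has two sp³ carbons, so it is not fully conjugated — not aromatic (2,3-dihydrofuran).

0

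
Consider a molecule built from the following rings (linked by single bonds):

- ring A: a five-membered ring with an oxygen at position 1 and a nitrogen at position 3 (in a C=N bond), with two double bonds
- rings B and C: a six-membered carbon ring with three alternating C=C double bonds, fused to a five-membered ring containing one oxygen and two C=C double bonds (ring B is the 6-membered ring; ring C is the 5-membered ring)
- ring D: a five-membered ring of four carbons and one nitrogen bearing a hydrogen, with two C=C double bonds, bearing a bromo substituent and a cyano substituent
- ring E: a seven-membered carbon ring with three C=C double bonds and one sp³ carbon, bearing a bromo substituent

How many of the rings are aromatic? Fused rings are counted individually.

Ring A is fully conjugated (every ring atom contributes a p orbital); 2 ring double bonds (4 π electrons) plus a heteroatom lone pair (2) give 6 π electrons. Since 6 = 4n+2 (n=1), ring A is aromatic (oxazole).
Rings B and C form a fused bicyclic system (with one oxygen) with 9 sp² atoms and 10 π electrons from ring double bonds plus a heteroatom lone pair. 10 = 4(2)+2, so the system is aromatic and both rings count as aromatic (benzofuran).
Ring D is planar and fully conjugated; 2 ring double bonds (4 π electrons) plus a heteroatom lone pair (2) give 6 π electrons. That satisfies 4n+2 with n=1, so ring D is aromatic (pyrrole).
Ring E has one sp³ carbon, so it is not fully conjugated — not aromatic (cycloheptatriene).
Aromatic: A, B, C, D. Total: 4.

4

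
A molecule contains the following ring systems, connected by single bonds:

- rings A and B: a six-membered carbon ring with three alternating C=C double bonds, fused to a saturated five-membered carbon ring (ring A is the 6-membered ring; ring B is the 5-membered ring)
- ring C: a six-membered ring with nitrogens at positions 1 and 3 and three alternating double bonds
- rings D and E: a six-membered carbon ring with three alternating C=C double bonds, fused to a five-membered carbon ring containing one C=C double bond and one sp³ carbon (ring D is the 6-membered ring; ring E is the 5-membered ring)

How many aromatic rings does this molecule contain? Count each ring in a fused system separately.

3

Ring A is fully conjugated (every ring atom contributes a p orbital); 3 ring double bonds give 6 π electrons. That satisfies 4n+2 with n=1, so ring A is aromatic (benzene ring).
Ring B has three sp³ carbons, so it is not fully conjugated — not aromatic (cyclopentane ring).
Ring C has a continuous p-orbital overlap around the ring; 3 ring double bonds give 6 π electrons. Since 6 = 4n+2 (n=1), ring C is aromatic (pyrimidine).
Ring D is fully conjugated (every ring atom contributes a p orbital); 3 ring double bonds give 6 π electrons. Since 6 = 4n+2 (n=1), ring D is aromatic (benzene ring).
Ring E has one sp³ carbon, so it is not fully conjugated — not aromatic (cyclopentene ring).
Aromatic: A, C, D. Total: 3.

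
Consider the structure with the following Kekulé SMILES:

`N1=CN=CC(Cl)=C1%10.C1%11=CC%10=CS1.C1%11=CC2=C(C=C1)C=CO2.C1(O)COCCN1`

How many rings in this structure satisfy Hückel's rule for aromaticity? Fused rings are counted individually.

4

The SMILES encodes a six-membered ring with nitrogens at positions 1 and 3 and three alternating double bonds; a five-membered ring of four carbons and one sulfur, with two C=C double bonds; a six-membered carbon ring with three alternating C=C double bonds, fused to a five-membered ring containing one oxygen and two C=C double bonds; a six-membered saturated ring with an oxygen and an N–H nitrogen at positions 1 and 4.
The 6-membered ring with two nitrogens (1,3) is planar and fully conjugated; 3 ring double bonds give 6 π electrons. 6 = 4(1)+2, so it is aromatic (pyrimidine).
The 5-membered ring with one sulfur is fully conjugated (every ring atom contributes a p orbital); 2 ring double bonds (4 π electrons) plus a heteroatom lone pair (2) give 6 π electrons. Since 6 = 4n+2 (n=1), it is aromatic (thiophene).
The fused 6/5-membered bicyclic (with one oxygen) is a single π system with 9 sp² atoms and 10 π electrons from ring double bonds plus a heteroatom lone pair. 10 = 4(2)+2, so the system is aromatic and both rings count as aromatic (benzofuran).
The 6-membered ring with one oxygen and one N–H (1,4) has only sp³ atoms, so it is not fully conjugated — not aromatic (morpholine).
4 of the 5 rings are aromatic. Total: 4.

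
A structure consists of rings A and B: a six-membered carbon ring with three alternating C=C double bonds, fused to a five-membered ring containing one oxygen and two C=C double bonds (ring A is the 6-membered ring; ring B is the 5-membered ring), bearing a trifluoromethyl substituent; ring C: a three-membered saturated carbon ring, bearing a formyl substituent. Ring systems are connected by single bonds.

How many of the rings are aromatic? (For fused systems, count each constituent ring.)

2

Rings A and B form a fused bicyclic system (with one oxygen) with 9 sp² atoms and 10 π electrons from ring double bonds plus a heteroatom lone pair. 10 = 4(2)+2, so the system is aromatic and both rings count as aromatic (benzofuran).
Ring C has only sp³ atoms, so it is not fully conjugated — not aromatic (cyclopropane).
Aromatic: A, B. Total: 2.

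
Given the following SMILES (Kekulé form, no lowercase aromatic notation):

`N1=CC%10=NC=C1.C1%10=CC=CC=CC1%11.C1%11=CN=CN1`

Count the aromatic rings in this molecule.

2

The SMILES encodes a six-membered ring with nitrogens at positions 1 and 4 and three alternating double bonds; a seven-membered carbon ring with three C=C double bonds and one sp³ carbon; a five-membered ring with nitrogens at positions 1 and 3 (one bearing H, one in a C=N bond) and two double bonds.
The 6-membered ring with two nitrogens (1,4) has a continuous p-orbital overlap around the ring; 3 ring double bonds give 6 π electrons. Since 6 = 4n+2 (n=1), it is aromatic (pyrazine).
The 7-membered ring has one sp³ carbon, so it is not fully conjugated — not aromatic (cycloheptatriene).
The 5-membered ring with two nitrogens (one N–H, one =N–) is fully conjugated (every ring atom contributes a p orbital); 2 ring double bonds (4 π electrons) plus a heteroatom lone pair (2) give 6 π electrons. That satisfies 4n+2 with n=1, so it is aromatic (imidazole).
2 of the 3 rings are aromatic. Total: 2.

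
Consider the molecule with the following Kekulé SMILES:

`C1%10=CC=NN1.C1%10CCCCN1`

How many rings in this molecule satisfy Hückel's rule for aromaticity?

The SMILES encodes a five-membered ring with two adjacent nitrogens (one bearing H, one in a double bond) and two double bonds; a six-membered saturated ring of five carbons and one N–H nitrogen.
The 5-membered ring with two adjacent nitrogens (one N–H, one =N–) is fully conjugated (every ring atom contributes a p orbital); 2 ring double bonds (4 π electrons) plus a heteroatom lone pair (2) give 6 π electrons. 6 = 4(1)+2, so it is aromatic (pyrazole).
The 6-membered ring with one N–H has only sp³ atoms, so it is not fully conjugated — not aromatic (piperidine).
1 of the 2 rings is aromatic. Total: 1.

1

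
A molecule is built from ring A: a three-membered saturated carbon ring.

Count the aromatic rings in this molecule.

Ring A has only sp³ atoms, so it is not fully conjugated — not aromatic (cyclopropane).

0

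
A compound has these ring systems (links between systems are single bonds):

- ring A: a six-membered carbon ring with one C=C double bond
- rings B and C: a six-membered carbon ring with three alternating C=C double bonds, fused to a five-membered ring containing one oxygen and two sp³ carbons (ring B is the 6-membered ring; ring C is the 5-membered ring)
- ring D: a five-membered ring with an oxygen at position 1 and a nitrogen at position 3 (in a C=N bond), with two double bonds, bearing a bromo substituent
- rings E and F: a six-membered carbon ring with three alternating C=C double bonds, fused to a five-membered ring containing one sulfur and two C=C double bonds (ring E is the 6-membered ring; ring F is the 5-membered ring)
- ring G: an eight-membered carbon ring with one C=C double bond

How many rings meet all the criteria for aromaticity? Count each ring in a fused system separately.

Ring A has four sp³ carbons, so it is not fully conjugated — not aromatic (cyclohexene).
Ring B is fully conjugated (every ring atom contributes a p orbital); 3 ring double bonds give 6 π electrons. That satisfies 4n+2 with n=1, so ring B is aromatic (benzene ring).
Ring C has two sp³ carbons, so it is not fully conjugated — not aromatic (oxolane ring).
Ring D is planar and fully conjugated; 2 ring double bonds (4 π electrons) plus a heteroatom lone pair (2) give 6 π electrons. That satisfies 4n+2 with n=1, so ring D is aromatic (oxazole).
Rings E and F form a fused bicyclic system (with one sulfur) with 9 sp² atoms and 10 π electrons from ring double bonds plus a heteroatom lone pair. 10 = 4(2)+2, so the system is aromatic and both rings count as aromatic (benzothiophene).
Ring G has six sp³ carbons, so it is not fully conjugated — not aromatic (cyclooctene).
Aromatic: B, D, E, F. Total: 4.

4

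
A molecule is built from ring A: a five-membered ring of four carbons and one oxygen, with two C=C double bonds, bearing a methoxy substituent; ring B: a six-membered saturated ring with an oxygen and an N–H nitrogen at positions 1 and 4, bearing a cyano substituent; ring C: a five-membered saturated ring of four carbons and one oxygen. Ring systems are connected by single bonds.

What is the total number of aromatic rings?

Ring A is planar and fully conjugated; 2 ring double bonds (4 π electrons) plus a heteroatom lone pair (2) give 6 π electrons. 6 = 4(1)+2, so ring A is aromatic (furan).
Ring B has only sp³ atoms, so it is not fully conjugated — not aromatic (morpholine).
Ring C has only sp³ atoms, so it is not fully conjugated — not aromatic (tetrahydrofuran).
Aromatic: A. Total: 1.

1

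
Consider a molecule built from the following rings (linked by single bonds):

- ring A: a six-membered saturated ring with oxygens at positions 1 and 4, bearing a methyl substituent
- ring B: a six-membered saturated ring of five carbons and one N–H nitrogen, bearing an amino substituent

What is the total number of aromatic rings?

0

Ring A has only sp³ atoms, so it is not fully conjugated — not aromatic (1,4-dioxane).
Ring B has only sp³ atoms, so it is not fully conjugated — not aromatic (piperidine).
No ring is aromatic. Total: 0.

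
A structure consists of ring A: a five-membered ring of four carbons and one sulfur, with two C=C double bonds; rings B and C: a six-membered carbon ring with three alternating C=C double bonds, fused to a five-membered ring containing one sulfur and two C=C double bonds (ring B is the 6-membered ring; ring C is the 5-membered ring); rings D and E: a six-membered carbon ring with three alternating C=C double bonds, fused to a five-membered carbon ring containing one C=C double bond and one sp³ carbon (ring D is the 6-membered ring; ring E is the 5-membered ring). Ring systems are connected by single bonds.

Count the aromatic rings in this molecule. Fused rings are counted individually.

4

Ring A is planar and fully conjugated; 2 ring double bonds (4 π electrons) plus a heteroatom lone pair (2) give 6 π electrons. Since 6 = 4n+2 (n=1), ring A is aromatic (thiophene).
Rings B and C form a fused bicyclic system (with one sulfur) with 9 sp² atoms and 10 π electrons from ring double bonds plus a heteroatom lone pair. 10 = 4(2)+2, so the system is aromatic and both rings count as aromatic (benzothiophene).
Ring D has a continuous p-orbital overlap around the ring; 3 ring double bonds give 6 π electrons. 6 = 4(1)+2, so ring D is aromatic (benzene ring).
Ring E has one sp³ carbon, so it is not fully conjugated — not aromatic (cyclopentene ring).
Aromatic: A, B, C, D. Total: 4.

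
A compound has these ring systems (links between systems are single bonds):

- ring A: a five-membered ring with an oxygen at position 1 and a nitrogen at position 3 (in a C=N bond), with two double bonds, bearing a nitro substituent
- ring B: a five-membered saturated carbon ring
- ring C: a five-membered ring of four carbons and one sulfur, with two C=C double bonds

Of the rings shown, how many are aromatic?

2

Ring A is planar and fully conjugated; 2 ring double bonds (4 π electrons) plus a heteroatom lone pair (2) give 6 π electrons. 6 = 4(1)+2, so ring A is aromatic (oxazole).
Ring B has only sp³ atoms, so it is not fully conjugated — not aromatic (cyclopentane).
Ring C is fully conjugated (every ring atom contributes a p orbital); 2 ring double bonds (4 π electrons) plus a heteroatom lone pair (2) give 6 π electrons. 6 = 4(1)+2, so ring C is aromatic (thiophene).
Aromatic: A, C. Total: 2.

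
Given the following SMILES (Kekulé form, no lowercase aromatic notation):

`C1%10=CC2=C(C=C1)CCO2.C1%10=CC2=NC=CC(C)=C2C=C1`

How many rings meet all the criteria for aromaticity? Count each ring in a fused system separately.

3

The SMILES encodes a six-membered carbon ring with three alternating C=C double bonds, fused to a five-membered ring containing one oxygen and two sp³ carbons; two fused six-membered rings, each with three alternating double bonds; one ring is all carbon and the other has one ring nitrogen.
The 6-membered ring is planar and fully conjugated; 3 ring double bonds give 6 π electrons. Since 6 = 4n+2 (n=1), it is aromatic (benzene ring).
The 5-membered ring with one oxygen has two sp³ carbons, so it is not fully conjugated — not aromatic (oxolane ring).
The fused 6/6-membered bicyclic (with one nitrogen) is a single π system with 10 sp² atoms and 10 π electrons from ring double bonds. 10 = 4(2)+2, so the system is aromatic and both rings count as aromatic (quinoline).
3 of the 4 rings are aromatic. Total: 3.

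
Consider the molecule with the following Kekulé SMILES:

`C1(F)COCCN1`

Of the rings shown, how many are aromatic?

0

The SMILES encodes a six-membered saturated ring with an oxygen and an N–H nitrogen at positions 1 and 4.
The 6-membered ring with one oxygen and one N–H (1,4) has only sp³ atoms, so it is not fully conjugated — not aromatic (morpholine).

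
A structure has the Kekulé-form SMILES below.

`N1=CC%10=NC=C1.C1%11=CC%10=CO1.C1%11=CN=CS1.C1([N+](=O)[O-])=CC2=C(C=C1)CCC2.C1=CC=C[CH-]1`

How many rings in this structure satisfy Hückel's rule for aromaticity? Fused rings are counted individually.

5

The SMILES encodes a six-membered ring with nitrogens at positions 1 and 4 and three alternating double bonds; a five-membered ring of four carbons and one oxygen, with two C=C double bonds; a five-membered ring with a sulfur at position 1 and a nitrogen at position 3 (in a C=N bond), with two double bonds; a six-membered carbon ring with three alternating C=C double bonds, fused to a saturated five-membered carbon ring; a five-membered all-carbon ring bearing a negative charge on one carbon, with two C=C double bonds.
The 6-membered ring with two nitrogens (1,4) is planar and fully conjugated; 3 ring double bonds give 6 π electrons. 6 = 4(1)+2, so it is aromatic (pyrazine).
The 5-membered ring with one oxygen has a continuous p-orbital overlap around the ring; 2 ring double bonds (4 π electrons) plus a heteroatom lone pair (2) give 6 π electrons. That satisfies 4n+2 with n=1, so it is aromatic (furan).
The 5-membered ring with one sulfur and one =N– has a continuous p-orbital overlap around the ring; 2 ring double bonds (4 π electrons) plus a heteroatom lone pair (2) give 6 π electrons. 6 = 4(1)+2, so it is aromatic (thiazole).
The 6-membered ring is fully conjugated (every ring atom contributes a p orbital); 3 ring double bonds give 6 π electrons. That satisfies 4n+2 with n=1, so it is aromatic (benzene ring).
The 5-membered ring has three sp³ carbons, so it is not fully conjugated — not aromatic (cyclopentane ring).
The second 5-membered ring is planar and fully conjugated; 2 ring double bonds (4 π electrons) plus the carbanion lone pair (2) give 6 π electrons. That satisfies 4n+2 with n=1, so it is aromatic (cyclopentadienyl anion).
5 of the 6 rings are aromatic. Total: 5.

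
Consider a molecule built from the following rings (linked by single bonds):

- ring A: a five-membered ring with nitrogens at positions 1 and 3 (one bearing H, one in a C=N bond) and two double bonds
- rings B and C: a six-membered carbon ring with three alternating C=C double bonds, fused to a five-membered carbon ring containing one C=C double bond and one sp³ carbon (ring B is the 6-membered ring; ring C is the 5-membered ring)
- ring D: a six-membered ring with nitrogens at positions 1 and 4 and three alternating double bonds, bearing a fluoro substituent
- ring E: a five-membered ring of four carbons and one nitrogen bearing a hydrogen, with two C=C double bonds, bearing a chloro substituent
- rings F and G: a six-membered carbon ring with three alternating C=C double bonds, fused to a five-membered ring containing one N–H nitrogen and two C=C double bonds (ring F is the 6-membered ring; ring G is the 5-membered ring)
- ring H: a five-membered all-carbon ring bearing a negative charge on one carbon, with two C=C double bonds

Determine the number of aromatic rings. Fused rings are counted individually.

Ring A is planar and fully conjugated; 2 ring double bonds (4 π electrons) plus a heteroatom lone pair (2) give 6 π electrons. Since 6 = 4n+2 (n=1), ring A is aromatic (imidazole).
Ring B has a continuous p-orbital overlap around the ring; 3 ring double bonds give 6 π electrons. That satisfies 4n+2 with n=1, so ring B is aromatic (benzene ring).
Ring C has one sp³ carbon, so it is not fully conjugated — not aromatic (cyclopentene ring).
Ring D is fully conjugated (every ring atom contributes a p orbital); 3 ring double bonds give 6 π electrons. 6 = 4(1)+2, so ring D is aromatic (pyrazine).
Ring E is planar and fully conjugated; 2 ring double bonds (4 π electrons) plus a heteroatom lone pair (2) give 6 π electrons. That satisfies 4n+2 with n=1, so ring E is aromatic (pyrrole).
Rings F and G form a fused bicyclic system (with one N–H) with 9 sp² atoms and 10 π electrons from ring double bonds plus a heteroatom lone pair. 10 = 4(2)+2, so the system is aromatic and both rings count as aromatic (indole).
Ring H is planar and fully conjugated; 2 ring double bonds (4 π electrons) plus the carbanion lone pair (2) give 6 π electrons. Since 6 = 4n+2 (n=1), ring H is aromatic (cyclopentadienyl anion).
Aromatic: A, B, D, E, F, G, H. Total: 7.

7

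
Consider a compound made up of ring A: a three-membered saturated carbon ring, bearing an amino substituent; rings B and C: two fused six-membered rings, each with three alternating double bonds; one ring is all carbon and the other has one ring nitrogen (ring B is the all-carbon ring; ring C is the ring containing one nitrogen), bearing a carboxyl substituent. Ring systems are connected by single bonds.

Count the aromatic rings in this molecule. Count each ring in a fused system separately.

2

Ring A has only sp³ atoms, so it is not fully conjugated — not aromatic (cyclopropane).
Rings B and C form a fused bicyclic system (with one nitrogen) with 10 sp² atoms and 10 π electrons from ring double bonds. 10 = 4(2)+2, so the system is aromatic and both rings count as aromatic (quinoline).
Aromatic: B, C. Total: 2.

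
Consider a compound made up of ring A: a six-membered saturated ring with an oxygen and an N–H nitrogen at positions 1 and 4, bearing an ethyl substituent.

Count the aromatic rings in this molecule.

Ring A has only sp³ atoms, so it is not fully conjugated — not aromatic (morpholine).

0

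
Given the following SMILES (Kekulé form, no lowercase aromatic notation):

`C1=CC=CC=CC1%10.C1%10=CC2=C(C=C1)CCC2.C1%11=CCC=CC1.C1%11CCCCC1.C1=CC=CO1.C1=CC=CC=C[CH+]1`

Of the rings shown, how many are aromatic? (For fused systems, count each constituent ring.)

The SMILES encodes a seven-membered carbon ring with three C=C double bonds and one sp³ carbon; a six-membered carbon ring with three alternating C=C double bonds, fused to a saturated five-membered carbon ring; a six-membered carbon ring with two isolated C=C double bonds and two sp³ carbons; a six-membered saturated carbon ring; a five-membered ring of four carbons and one oxygen, with two C=C double bonds; a seven-membered all-carbon ring bearing a positive charge on one carbon, with three C=C double bonds.
The 7-membered ring has one sp³ carbon, so it is not fully conjugated — not aromatic (cycloheptatriene).
The 6-membered ring is fully conjugated (every ring atom contributes a p orbital); 3 ring double bonds give 6 π electrons. 6 = 4(1)+2, so it is aromatic (benzene ring).
The 5-membered ring has three sp³ carbons, so it is not fully conjugated — not aromatic (cyclopentane ring).
The second 6-membered ring has two sp³ carbons, so it is not fully conjugated — not aromatic (1,4-cyclohexadiene).
The third 6-membered ring has only sp³ atoms, so it is not fully conjugated — not aromatic (cyclohexane).
The 5-membered ring with one oxygen is planar and fully conjugated; 2 ring double bonds (4 π electrons) plus a heteroatom lone pair (2) give 6 π electrons. 6 = 4(1)+2, so it is aromatic (furan).
The second 7-membered ring is planar and fully conjugated; 3 ring double bonds (6 π electrons) plus the carbocation's empty p orbital (0, but keeps the ring conjugated) give 6 π electrons. Since 6 = 4n+2 (n=1), it is aromatic (tropylium cation).
3 of the 7 rings are aromatic. Total: 3.

3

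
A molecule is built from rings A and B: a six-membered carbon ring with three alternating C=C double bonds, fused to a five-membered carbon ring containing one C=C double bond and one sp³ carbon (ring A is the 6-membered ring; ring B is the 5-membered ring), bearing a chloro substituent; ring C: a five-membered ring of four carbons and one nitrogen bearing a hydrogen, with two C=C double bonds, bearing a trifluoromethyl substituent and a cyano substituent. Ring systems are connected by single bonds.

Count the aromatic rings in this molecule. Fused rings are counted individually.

Ring A has a continuous p-orbital overlap around the ring; 3 ring double bonds give 6 π electrons. Since 6 = 4n+2 (n=1), ring A is aromatic (benzene ring).
Ring B has one sp³ carbon, so it is not fully conjugated — not aromatic (cyclopentene ring).
Ring C is planar and fully conjugated; 2 ring double bonds (4 π electrons) plus a heteroatom lone pair (2) give 6 π electrons. Since 6 = 4n+2 (n=1), ring C is aromatic (pyrrole).
Aromatic: A, C. Total: 2.

2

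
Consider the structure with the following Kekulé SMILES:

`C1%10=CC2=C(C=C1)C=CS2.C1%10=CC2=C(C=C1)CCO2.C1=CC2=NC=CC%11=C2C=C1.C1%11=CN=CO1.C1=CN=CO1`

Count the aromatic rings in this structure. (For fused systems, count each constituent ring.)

The SMILES encodes a six-membered carbon ring with three alternating C=C double bonds, fused to a five-membered ring containing one sulfur and two C=C double bonds; a six-membered carbon ring with three alternating C=C double bonds, fused to a five-membered ring containing one oxygen and two sp³ carbons; two fused six-membered rings, each with three alternating double bonds; one ring is all carbon and the other has one ring nitrogen; a five-membered ring with an oxygen at position 1 and a nitrogen at position 3 (in a C=N bond), with two double bonds; a five-membered ring with an oxygen at position 1 and a nitrogen at position 3 (in a C=N bond), with two double bonds.
The fused 6/5-membered bicyclic (with one sulfur) is a single π system with 9 sp² atoms and 10 π electrons from ring double bonds plus a heteroatom lone pair. 10 = 4(2)+2, so the system is aromatic and both rings count as aromatic (benzothiophene).
The 6-membered ring is fully conjugated (every ring atom contributes a p orbital); 3 ring double bonds give 6 π electrons. Since 6 = 4n+2 (n=1), it is aromatic (benzene ring).
The 5-membered ring with one oxygen has two sp³ carbons, so it is not fully conjugated — not aromatic (oxolane ring).
The fused 6/6-membered bicyclic (with one nitrogen) is a single π system with 10 sp² atoms and 10 π electrons from ring double bonds. 10 = 4(2)+2, so the system is aromatic and both rings count as aromatic (quinoline).
The 5-membered ring with one oxygen and one =N– is planar and fully conjugated; 2 ring double bonds (4 π electrons) plus a heteroatom lone pair (2) give 6 π electrons. That satisfies 4n+2 with n=1, so it is aromatic (oxazole).
The second 5-membered ring with one oxygen and one =N– is fully conjugated (every ring atom contributes a p orbital); 2 ring double bonds (4 π electrons) plus a heteroatom lone pair (2) give 6 π electrons. Since 6 = 4n+2 (n=1), it is aromatic (oxazole).
7 of the 8 rings are aromatic. Total: 7.

7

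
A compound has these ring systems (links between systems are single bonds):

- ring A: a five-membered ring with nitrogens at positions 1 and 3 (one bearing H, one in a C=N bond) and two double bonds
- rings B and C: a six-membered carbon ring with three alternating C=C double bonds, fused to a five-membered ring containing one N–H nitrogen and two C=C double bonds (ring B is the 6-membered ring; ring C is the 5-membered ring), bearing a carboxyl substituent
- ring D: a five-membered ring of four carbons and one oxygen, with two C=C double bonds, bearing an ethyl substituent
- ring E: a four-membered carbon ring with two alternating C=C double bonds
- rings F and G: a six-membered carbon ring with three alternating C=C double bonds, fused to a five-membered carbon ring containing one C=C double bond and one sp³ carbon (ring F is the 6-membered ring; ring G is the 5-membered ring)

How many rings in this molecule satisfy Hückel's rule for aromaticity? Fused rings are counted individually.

5

Ring A has a continuous p-orbital overlap around the ring; 2 ring double bonds (4 π electrons) plus a heteroatom lone pair (2) give 6 π electrons. 6 = 4(1)+2, so ring A is aromatic (imidazole).
Rings B and C form a fused bicyclic system (with one N–H) with 9 sp² atoms and 10 π electrons from ring double bonds plus a heteroatom lone pair. 10 = 4(2)+2, so the system is aromatic and both rings count as aromatic (indole).
Ring D is planar and fully conjugated; 2 ring double bonds (4 π electrons) plus a heteroatom lone pair (2) give 6 π electrons. Since 6 = 4n+2 (n=1), ring D is aromatic (furan).
Ring E has only sp² ring atoms; a planar conformation would have a fully conjugated π system of 4 electrons. But 4 = 4(1), which is 4n not 4n+2, so ring E is not aromatic (cyclobutadiene) — cyclobutadiene is antiaromatic and distorts to a rectangle.
Ring F is fully conjugated (every ring atom contributes a p orbital); 3 ring double bonds give 6 π electrons. 6 = 4(1)+2, so ring F is aromatic (benzene ring).
Ring G has one sp³ carbon, so it is not fully conjugated — not aromatic (cyclopentene ring).
Aromatic: A, B, C, D, F. Total: 5.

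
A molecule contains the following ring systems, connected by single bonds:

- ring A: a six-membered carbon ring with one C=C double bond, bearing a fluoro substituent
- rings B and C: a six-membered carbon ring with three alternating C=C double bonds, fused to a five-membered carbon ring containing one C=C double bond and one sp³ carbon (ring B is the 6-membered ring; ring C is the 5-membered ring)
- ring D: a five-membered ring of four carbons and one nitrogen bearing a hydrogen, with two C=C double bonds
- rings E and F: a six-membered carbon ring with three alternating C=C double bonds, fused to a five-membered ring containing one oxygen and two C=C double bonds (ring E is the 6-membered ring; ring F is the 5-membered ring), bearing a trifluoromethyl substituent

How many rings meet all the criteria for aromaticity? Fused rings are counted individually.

4

Ring A has four sp³ carbons, so it is not fully conjugated — not aromatic (cyclohexene).
Ring B has a continuous p-orbital overlap around the ring; 3 ring double bonds give 6 π electrons. That satisfies 4n+2 with n=1, so ring B is aromatic (benzene ring).
Ring C has one sp³ carbon, so it is not fully conjugated — not aromatic (cyclopentene ring).
Ring D has a continuous p-orbital overlap around the ring; 2 ring double bonds (4 π electrons) plus a heteroatom lone pair (2) give 6 π electrons. Since 6 = 4n+2 (n=1), ring D is aromatic (pyrrole).
Rings E and F form a fused bicyclic system (with one oxygen) with 9 sp² atoms and 10 π electrons from ring double bonds plus a heteroatom lone pair. 10 = 4(2)+2, so the system is aromatic and both rings count as aromatic (benzofuran).
Aromatic: B, D, E, F. Total: 4.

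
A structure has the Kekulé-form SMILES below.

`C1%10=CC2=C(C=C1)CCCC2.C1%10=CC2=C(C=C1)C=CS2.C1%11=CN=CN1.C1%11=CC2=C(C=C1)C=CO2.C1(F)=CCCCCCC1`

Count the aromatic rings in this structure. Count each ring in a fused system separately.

The SMILES encodes a six-membered carbon ring with three alternating C=C double bonds, fused to a saturated six-membered carbon ring; a six-membered carbon ring with three alternating C=C double bonds, fused to a five-membered ring containing one sulfur and two C=C double bonds; a five-membered ring with nitrogens at positions 1 and 3 (one bearing H, one in a C=N bond) and two double bonds; a six-membered carbon ring with three alternating C=C double bonds, fused to a five-membered ring containing one oxygen and two C=C double bonds; an eight-membered carbon ring with one C=C double bond.
The 6-membered ring is planar and fully conjugated; 3 ring double bonds give 6 π electrons. 6 = 4(1)+2, so it is aromatic (benzene ring).
The second 6-membered ring has four sp³ carbons, so it is not fully conjugated — not aromatic (cyclohexane ring).
The fused 6/5-membered bicyclic (with one sulfur) is a single π system with 9 sp² atoms and 10 π electrons from ring double bonds plus a heteroatom lone pair. 10 = 4(2)+2, so the system is aromatic and both rings count as aromatic (benzothiophene).
The 5-membered ring with two nitrogens (one N–H, one =N–) is planar and fully conjugated; 2 ring double bonds (4 π electrons) plus a heteroatom lone pair (2) give 6 π electrons. 6 = 4(1)+2, so it is aromatic (imidazole).
The fused 6/5-membered bicyclic (with one oxygen) is a single π system with 9 sp² atoms and 10 π electrons from ring double bonds plus a heteroatom lone pair. 10 = 4(2)+2, so the system is aromatic and both rings count as aromatic (benzofuran).
The 8-membered ring has six sp³ carbons, so it is not fully conjugated — not aromatic (cyclooctene).
6 of the 8 rings are aromatic. Total: 6.

6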